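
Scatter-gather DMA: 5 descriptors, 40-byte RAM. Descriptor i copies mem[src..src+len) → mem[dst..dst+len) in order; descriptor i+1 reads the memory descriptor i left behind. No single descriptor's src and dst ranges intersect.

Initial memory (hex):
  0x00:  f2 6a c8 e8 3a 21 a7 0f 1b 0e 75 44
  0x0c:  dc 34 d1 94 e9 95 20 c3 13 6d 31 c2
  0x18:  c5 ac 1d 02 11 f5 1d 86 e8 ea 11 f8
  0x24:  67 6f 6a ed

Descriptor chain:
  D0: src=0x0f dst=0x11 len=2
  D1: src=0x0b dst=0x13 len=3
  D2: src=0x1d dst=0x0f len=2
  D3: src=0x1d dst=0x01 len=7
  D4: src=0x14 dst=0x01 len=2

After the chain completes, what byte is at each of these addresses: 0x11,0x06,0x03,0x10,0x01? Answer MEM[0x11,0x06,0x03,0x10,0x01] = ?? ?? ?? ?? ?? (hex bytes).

  after D0: wrote 2B at 0x11 = 94e9
  after D1: wrote 3B at 0x13 = 44dc34
  after D2: wrote 2B at 0x0f = f51d
  after D3: wrote 7B at 0x01 = f51d86e8ea11f8
  after D4: wrote 2B at 0x01 = dc34
query mem[0x11]=0x94, mem[0x06]=0x11, mem[0x03]=0x86, mem[0x10]=0x1d, mem[0x01]=0xdc

MEM[0x11,0x06,0x03,0x10,0x01] = 94 11 86 1d dc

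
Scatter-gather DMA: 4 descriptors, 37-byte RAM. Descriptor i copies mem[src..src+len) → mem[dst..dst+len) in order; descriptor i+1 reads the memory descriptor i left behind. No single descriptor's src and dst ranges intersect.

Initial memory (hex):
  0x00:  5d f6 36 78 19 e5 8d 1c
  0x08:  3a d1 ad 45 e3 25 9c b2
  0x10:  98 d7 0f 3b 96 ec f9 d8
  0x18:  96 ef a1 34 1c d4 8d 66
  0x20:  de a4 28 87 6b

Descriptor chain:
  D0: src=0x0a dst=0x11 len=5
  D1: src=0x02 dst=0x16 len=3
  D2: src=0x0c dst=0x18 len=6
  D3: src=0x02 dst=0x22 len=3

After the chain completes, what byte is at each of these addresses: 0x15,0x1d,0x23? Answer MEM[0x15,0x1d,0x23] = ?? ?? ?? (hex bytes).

MEM[0x15,0x1d,0x23] = 9c ad 78

#0 dst[0x11+5] := {0xad,0x45,0xe3,0x25,0x9c}
#1 dst[0x16+3] := {0x36,0x78,0x19}
#2 dst[0x18+6] := {0xe3,0x25,0x9c,0xb2,0x98,0xad}
#3 dst[0x22+3] := {0x36,0x78,0x19}
query mem[0x15]=0x9c, mem[0x1d]=0xad, mem[0x23]=0x78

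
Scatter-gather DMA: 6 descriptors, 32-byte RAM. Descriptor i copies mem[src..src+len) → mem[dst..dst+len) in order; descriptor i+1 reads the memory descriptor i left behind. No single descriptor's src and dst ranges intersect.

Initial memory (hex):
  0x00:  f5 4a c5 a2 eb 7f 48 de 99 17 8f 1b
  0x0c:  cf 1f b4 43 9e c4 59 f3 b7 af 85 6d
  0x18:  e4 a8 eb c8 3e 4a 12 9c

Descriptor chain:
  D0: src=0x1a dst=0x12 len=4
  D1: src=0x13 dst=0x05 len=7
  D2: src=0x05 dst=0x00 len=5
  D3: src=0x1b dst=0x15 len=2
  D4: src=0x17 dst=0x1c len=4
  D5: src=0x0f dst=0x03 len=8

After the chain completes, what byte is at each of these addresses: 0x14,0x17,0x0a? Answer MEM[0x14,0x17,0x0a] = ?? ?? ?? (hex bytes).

[0] 0x1a->0x12 len=4 : eb c8 3e 4a
[1] 0x13->0x05 len=7 : c8 3e 4a 85 6d e4 a8
[2] 0x05->0x00 len=5 : c8 3e 4a 85 6d
[3] 0x1b->0x15 len=2 : c8 3e
[4] 0x17->0x1c len=4 : 6d e4 a8 eb
[5] 0x0f->0x03 len=8 : 43 9e c4 eb c8 3e c8 3e
query mem[0x14]=0x3e, mem[0x17]=0x6d, mem[0x0a]=0x3e

MEM[0x14,0x17,0x0a] = 3e 6d 3e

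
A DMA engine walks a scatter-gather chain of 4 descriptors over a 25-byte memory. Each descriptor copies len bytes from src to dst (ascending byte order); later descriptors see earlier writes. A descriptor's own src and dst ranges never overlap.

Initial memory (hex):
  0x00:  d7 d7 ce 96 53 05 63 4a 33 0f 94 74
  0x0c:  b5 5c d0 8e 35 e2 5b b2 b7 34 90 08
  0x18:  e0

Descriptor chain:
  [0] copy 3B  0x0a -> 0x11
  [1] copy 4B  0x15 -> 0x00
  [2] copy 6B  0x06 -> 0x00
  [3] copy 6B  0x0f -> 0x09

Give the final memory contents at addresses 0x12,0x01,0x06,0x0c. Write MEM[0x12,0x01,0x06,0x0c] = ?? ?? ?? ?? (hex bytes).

MEM[0x12,0x01,0x06,0x0c] = 74 4a 63 74

[0] 0x0a->0x11 len=3 : 94 74 b5
[1] 0x15->0x00 len=4 : 34 90 08 e0
[2] 0x06->0x00 len=6 : 63 4a 33 0f 94 74
[3] 0x0f->0x09 len=6 : 8e 35 94 74 b5 b7
query mem[0x12]=0x74, mem[0x01]=0x4a, mem[0x06]=0x63, mem[0x0c]=0x74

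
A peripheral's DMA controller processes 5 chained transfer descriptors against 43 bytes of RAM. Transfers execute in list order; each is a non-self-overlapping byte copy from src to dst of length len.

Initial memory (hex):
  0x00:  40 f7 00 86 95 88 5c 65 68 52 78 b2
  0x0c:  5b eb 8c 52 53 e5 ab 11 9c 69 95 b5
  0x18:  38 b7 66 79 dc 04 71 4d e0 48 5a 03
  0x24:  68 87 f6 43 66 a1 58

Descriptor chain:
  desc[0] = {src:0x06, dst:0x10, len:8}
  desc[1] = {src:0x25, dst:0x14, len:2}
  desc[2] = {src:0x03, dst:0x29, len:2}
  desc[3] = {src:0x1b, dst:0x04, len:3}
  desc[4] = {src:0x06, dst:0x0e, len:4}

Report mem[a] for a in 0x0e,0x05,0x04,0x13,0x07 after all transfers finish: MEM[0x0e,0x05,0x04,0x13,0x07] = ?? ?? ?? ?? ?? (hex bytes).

#0 dst[0x10+8] := {0x5c,0x65,0x68,0x52,0x78,0xb2,0x5b,0xeb}
#1 dst[0x14+2] := {0x87,0xf6}
#2 dst[0x29+2] := {0x86,0x95}
#3 dst[0x04+3] := {0x79,0xdc,0x04}
#4 dst[0x0e+4] := {0x04,0x65,0x68,0x52}
query mem[0x0e]=0x04, mem[0x05]=0xdc, mem[0x04]=0x79, mem[0x13]=0x52, mem[0x07]=0x65

MEM[0x0e,0x05,0x04,0x13,0x07] = 04 dc 79 52 65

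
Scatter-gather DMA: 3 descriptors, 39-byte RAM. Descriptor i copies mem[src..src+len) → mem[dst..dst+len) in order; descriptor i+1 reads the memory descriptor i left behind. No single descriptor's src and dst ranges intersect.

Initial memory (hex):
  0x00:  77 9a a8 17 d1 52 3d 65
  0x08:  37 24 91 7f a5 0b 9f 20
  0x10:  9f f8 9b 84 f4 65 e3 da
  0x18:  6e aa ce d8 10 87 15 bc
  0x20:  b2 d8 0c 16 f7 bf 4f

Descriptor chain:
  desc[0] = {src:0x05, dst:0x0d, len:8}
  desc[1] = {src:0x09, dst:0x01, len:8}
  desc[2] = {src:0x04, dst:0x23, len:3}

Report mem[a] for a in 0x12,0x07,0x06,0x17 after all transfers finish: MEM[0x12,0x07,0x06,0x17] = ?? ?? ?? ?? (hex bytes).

MEM[0x12,0x07,0x06,0x17] = 91 65 3d da

  after D0: wrote 8B at 0x0d = 523d653724917fa5
  after D1: wrote 8B at 0x01 = 24917fa5523d6537
  after D2: wrote 3B at 0x23 = a5523d
query mem[0x12]=0x91, mem[0x07]=0x65, mem[0x06]=0x3d, mem[0x17]=0xda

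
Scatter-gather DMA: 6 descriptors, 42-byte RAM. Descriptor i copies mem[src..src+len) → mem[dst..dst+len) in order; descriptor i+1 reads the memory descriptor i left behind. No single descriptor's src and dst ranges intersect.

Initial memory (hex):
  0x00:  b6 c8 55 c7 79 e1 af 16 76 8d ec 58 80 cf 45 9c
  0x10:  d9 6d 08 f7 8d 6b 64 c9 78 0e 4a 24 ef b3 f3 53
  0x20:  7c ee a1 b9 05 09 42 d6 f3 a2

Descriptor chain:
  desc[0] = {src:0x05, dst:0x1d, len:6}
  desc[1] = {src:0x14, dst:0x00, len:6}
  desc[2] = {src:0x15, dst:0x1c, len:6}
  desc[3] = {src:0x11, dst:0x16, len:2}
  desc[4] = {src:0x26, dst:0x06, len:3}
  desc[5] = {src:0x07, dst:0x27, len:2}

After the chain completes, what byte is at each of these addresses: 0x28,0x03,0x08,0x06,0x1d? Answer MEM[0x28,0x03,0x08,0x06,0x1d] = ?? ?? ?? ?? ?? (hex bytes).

MEM[0x28,0x03,0x08,0x06,0x1d] = f3 c9 f3 42 64

[0] 0x05->0x1d len=6 : e1 af 16 76 8d ec
[1] 0x14->0x00 len=6 : 8d 6b 64 c9 78 0e
[2] 0x15->0x1c len=6 : 6b 64 c9 78 0e 4a
[3] 0x11->0x16 len=2 : 6d 08
[4] 0x26->0x06 len=3 : 42 d6 f3
[5] 0x07->0x27 len=2 : d6 f3
query mem[0x28]=0xf3, mem[0x03]=0xc9, mem[0x08]=0xf3, mem[0x06]=0x42, mem[0x1d]=0x64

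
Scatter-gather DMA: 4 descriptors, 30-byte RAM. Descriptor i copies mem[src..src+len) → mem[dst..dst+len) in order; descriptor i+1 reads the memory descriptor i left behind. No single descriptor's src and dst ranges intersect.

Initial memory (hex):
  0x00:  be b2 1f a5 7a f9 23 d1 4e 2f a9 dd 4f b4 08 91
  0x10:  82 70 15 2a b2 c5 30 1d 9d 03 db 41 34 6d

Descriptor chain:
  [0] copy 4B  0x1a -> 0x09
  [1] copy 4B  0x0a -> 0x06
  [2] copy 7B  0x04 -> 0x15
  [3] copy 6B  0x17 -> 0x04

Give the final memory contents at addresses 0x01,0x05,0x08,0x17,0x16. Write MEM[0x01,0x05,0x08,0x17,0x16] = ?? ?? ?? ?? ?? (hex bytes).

MEM[0x01,0x05,0x08,0x17,0x16] = b2 34 41 41 f9

  after D0: wrote 4B at 0x09 = db41346d
  after D1: wrote 4B at 0x06 = 41346db4
  after D2: wrote 7B at 0x15 = 7af941346db441
  after D3: wrote 6B at 0x04 = 41346db44134
query mem[0x01]=0xb2, mem[0x05]=0x34, mem[0x08]=0x41, mem[0x17]=0x41, mem[0x16]=0xf9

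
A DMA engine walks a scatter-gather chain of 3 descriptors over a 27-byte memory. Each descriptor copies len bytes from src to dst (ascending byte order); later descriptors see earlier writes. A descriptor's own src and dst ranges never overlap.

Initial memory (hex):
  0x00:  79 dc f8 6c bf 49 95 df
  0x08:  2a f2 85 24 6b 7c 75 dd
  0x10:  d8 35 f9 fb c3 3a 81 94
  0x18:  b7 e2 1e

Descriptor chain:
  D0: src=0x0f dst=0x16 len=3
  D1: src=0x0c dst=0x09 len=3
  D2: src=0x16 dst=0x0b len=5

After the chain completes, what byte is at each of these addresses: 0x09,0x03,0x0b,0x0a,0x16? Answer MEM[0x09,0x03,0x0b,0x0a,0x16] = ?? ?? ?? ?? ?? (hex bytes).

#0 dst[0x16+3] := {0xdd,0xd8,0x35}
#1 dst[0x09+3] := {0x6b,0x7c,0x75}
#2 dst[0x0b+5] := {0xdd,0xd8,0x35,0xe2,0x1e}
query mem[0x09]=0x6b, mem[0x03]=0x6c, mem[0x0b]=0xdd, mem[0x0a]=0x7c, mem[0x16]=0xdd

MEM[0x09,0x03,0x0b,0x0a,0x16] = 6b 6c dd 7c dd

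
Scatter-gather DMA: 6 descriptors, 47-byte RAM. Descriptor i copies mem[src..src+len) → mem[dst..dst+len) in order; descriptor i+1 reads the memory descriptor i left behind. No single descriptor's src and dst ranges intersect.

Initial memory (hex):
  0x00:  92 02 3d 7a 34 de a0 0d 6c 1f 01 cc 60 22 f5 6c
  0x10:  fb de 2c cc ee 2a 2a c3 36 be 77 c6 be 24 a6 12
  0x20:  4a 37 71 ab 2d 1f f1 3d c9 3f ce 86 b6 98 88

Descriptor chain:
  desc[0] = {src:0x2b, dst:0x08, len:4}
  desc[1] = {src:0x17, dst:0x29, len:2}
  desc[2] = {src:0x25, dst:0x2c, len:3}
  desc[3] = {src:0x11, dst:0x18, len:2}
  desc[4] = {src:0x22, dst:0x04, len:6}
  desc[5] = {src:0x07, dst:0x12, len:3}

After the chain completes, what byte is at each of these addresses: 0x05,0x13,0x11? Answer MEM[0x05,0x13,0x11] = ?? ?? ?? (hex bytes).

MEM[0x05,0x13,0x11] = ab f1 de

[0] 0x2b->0x08 len=4 : 86 b6 98 88
[1] 0x17->0x29 len=2 : c3 36
[2] 0x25->0x2c len=3 : 1f f1 3d
[3] 0x11->0x18 len=2 : de 2c
[4] 0x22->0x04 len=6 : 71 ab 2d 1f f1 3d
[5] 0x07->0x12 len=3 : 1f f1 3d
query mem[0x05]=0xab, mem[0x13]=0xf1, mem[0x11]=0xde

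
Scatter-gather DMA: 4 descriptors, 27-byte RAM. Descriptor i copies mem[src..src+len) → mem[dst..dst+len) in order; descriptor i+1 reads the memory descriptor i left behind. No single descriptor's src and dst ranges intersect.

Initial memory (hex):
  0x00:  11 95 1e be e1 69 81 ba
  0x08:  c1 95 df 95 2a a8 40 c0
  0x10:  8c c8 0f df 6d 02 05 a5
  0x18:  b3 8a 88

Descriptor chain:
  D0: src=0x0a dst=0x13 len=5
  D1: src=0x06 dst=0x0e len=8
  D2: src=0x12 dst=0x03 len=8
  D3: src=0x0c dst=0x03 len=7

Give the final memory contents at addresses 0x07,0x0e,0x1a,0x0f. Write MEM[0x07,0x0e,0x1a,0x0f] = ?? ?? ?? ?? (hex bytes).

D0: mem[0x13..0x17] <- [df 95 2a a8 40]
D1: mem[0x0e..0x15] <- [81 ba c1 95 df 95 2a a8]
D2: mem[0x03..0x0a] <- [df 95 2a a8 a8 40 b3 8a]
D3: mem[0x03..0x09] <- [2a a8 81 ba c1 95 df]
query mem[0x07]=0xc1, mem[0x0e]=0x81, mem[0x1a]=0x88, mem[0x0f]=0xba

MEM[0x07,0x0e,0x1a,0x0f] = c1 81 88 ba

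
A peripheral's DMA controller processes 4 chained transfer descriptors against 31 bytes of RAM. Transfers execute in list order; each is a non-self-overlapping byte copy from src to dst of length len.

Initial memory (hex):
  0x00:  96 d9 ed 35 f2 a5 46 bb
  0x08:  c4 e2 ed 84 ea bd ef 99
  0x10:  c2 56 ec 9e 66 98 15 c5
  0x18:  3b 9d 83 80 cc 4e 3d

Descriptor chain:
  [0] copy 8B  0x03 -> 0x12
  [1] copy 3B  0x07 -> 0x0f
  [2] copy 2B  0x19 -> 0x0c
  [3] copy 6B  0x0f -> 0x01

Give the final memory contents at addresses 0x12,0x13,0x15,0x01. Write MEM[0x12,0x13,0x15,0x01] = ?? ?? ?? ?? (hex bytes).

#0 dst[0x12+8] := {0x35,0xf2,0xa5,0x46,0xbb,0xc4,0xe2,0xed}
#1 dst[0x0f+3] := {0xbb,0xc4,0xe2}
#2 dst[0x0c+2] := {0xed,0x83}
#3 dst[0x01+6] := {0xbb,0xc4,0xe2,0x35,0xf2,0xa5}
query mem[0x12]=0x35, mem[0x13]=0xf2, mem[0x15]=0x46, mem[0x01]=0xbb

MEM[0x12,0x13,0x15,0x01] = 35 f2 46 bb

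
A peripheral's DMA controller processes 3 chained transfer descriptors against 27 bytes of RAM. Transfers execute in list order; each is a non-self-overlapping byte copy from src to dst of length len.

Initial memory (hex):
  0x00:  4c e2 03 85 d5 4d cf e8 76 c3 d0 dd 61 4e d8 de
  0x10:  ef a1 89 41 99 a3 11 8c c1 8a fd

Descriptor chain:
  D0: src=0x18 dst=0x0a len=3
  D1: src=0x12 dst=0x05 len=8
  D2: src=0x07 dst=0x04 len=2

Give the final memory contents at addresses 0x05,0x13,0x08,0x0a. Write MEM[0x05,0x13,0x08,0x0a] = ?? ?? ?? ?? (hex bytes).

  after D0: wrote 3B at 0x0a = c18afd
  after D1: wrote 8B at 0x05 = 894199a3118cc18a
  after D2: wrote 2B at 0x04 = 99a3
query mem[0x05]=0xa3, mem[0x13]=0x41, mem[0x08]=0xa3, mem[0x0a]=0x8c

MEM[0x05,0x13,0x08,0x0a] = a3 41 a3 8c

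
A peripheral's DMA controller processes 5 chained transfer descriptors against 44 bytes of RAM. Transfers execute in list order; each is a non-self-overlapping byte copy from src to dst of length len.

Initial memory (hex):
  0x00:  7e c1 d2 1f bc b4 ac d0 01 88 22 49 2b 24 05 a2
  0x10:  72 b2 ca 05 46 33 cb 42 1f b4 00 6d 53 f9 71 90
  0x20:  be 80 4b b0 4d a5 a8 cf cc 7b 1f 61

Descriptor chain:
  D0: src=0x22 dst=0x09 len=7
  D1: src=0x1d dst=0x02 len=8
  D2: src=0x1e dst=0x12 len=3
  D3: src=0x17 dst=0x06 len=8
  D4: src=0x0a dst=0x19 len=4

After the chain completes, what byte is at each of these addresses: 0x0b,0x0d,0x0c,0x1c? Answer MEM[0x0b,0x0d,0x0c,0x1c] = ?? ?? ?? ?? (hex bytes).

MEM[0x0b,0x0d,0x0c,0x1c] = 53 71 f9 71

#0 dst[0x09+7] := {0x4b,0xb0,0x4d,0xa5,0xa8,0xcf,0xcc}
#1 dst[0x02+8] := {0xf9,0x71,0x90,0xbe,0x80,0x4b,0xb0,0x4d}
#2 dst[0x12+3] := {0x71,0x90,0xbe}
#3 dst[0x06+8] := {0x42,0x1f,0xb4,0x00,0x6d,0x53,0xf9,0x71}
#4 dst[0x19+4] := {0x6d,0x53,0xf9,0x71}
query mem[0x0b]=0x53, mem[0x0d]=0x71, mem[0x0c]=0xf9, mem[0x1c]=0x71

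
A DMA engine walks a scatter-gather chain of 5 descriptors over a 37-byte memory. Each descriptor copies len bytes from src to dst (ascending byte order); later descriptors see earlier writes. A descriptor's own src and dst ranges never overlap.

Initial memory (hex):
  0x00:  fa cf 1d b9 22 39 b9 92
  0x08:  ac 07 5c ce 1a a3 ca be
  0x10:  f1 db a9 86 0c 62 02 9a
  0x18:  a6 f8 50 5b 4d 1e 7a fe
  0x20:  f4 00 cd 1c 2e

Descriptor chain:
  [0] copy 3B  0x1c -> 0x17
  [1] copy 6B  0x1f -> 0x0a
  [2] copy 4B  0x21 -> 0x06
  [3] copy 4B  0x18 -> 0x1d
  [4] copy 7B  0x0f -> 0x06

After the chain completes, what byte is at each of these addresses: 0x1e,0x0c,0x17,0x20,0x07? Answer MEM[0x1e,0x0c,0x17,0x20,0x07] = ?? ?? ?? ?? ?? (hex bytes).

MEM[0x1e,0x0c,0x17,0x20,0x07] = 7a 62 4d 5b f1

[0] 0x1c->0x17 len=3 : 4d 1e 7a
[1] 0x1f->0x0a len=6 : fe f4 00 cd 1c 2e
[2] 0x21->0x06 len=4 : 00 cd 1c 2e
[3] 0x18->0x1d len=4 : 1e 7a 50 5b
[4] 0x0f->0x06 len=7 : 2e f1 db a9 86 0c 62
query mem[0x1e]=0x7a, mem[0x0c]=0x62, mem[0x17]=0x4d, mem[0x20]=0x5b, mem[0x07]=0xf1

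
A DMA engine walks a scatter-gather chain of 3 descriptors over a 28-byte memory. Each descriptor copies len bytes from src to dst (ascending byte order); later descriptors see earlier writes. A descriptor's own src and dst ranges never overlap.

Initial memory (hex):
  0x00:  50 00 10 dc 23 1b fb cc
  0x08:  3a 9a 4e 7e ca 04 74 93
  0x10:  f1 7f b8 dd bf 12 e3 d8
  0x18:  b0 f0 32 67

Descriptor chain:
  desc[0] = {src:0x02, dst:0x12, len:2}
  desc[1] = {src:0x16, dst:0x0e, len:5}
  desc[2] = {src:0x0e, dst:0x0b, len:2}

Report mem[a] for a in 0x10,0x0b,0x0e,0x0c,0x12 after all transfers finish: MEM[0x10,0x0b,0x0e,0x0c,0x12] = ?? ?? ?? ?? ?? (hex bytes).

MEM[0x10,0x0b,0x0e,0x0c,0x12] = b0 e3 e3 d8 32

[0] 0x02->0x12 len=2 : 10 dc
[1] 0x16->0x0e len=5 : e3 d8 b0 f0 32
[2] 0x0e->0x0b len=2 : e3 d8
query mem[0x10]=0xb0, mem[0x0b]=0xe3, mem[0x0e]=0xe3, mem[0x0c]=0xd8, mem[0x12]=0x32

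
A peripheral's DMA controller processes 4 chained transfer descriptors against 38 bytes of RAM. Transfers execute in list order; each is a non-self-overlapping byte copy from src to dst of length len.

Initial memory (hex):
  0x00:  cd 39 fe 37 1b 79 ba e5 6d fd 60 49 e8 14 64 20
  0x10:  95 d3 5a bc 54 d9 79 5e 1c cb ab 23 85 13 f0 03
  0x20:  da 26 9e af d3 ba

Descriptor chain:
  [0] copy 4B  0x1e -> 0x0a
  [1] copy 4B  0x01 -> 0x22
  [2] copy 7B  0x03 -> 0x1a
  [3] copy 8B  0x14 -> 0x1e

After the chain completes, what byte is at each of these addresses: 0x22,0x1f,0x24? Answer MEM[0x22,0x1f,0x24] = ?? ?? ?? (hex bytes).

[0] 0x1e->0x0a len=4 : f0 03 da 26
[1] 0x01->0x22 len=4 : 39 fe 37 1b
[2] 0x03->0x1a len=7 : 37 1b 79 ba e5 6d fd
[3] 0x14->0x1e len=8 : 54 d9 79 5e 1c cb 37 1b
query mem[0x22]=0x1c, mem[0x1f]=0xd9, mem[0x24]=0x37

MEM[0x22,0x1f,0x24] = 1c d9 37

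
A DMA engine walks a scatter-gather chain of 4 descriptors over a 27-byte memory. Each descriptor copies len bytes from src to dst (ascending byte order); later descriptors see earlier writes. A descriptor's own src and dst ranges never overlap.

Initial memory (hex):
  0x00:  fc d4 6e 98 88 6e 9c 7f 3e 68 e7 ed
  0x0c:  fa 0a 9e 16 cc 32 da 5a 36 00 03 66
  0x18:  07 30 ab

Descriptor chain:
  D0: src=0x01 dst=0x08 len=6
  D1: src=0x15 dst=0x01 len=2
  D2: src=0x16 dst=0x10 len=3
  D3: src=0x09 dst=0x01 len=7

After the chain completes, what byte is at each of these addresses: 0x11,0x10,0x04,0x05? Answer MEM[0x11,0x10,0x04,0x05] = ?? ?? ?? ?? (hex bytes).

MEM[0x11,0x10,0x04,0x05] = 66 03 6e 9c

  after D0: wrote 6B at 0x08 = d46e98886e9c
  after D1: wrote 2B at 0x01 = 0003
  after D2: wrote 3B at 0x10 = 036607
  after D3: wrote 7B at 0x01 = 6e98886e9c9e16
query mem[0x11]=0x66, mem[0x10]=0x03, mem[0x04]=0x6e, mem[0x05]=0x9c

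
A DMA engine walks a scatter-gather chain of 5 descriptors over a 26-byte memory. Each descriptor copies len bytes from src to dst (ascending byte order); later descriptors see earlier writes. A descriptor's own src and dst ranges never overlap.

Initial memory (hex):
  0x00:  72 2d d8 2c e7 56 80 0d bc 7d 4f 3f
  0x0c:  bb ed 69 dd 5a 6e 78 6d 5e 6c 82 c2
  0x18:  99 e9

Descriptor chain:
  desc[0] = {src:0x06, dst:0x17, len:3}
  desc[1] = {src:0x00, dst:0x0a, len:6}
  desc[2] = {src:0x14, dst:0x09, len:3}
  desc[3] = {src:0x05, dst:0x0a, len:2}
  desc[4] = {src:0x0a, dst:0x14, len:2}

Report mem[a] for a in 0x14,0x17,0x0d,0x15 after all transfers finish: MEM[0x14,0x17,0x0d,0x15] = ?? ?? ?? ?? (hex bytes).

MEM[0x14,0x17,0x0d,0x15] = 56 80 2c 80

#0 dst[0x17+3] := {0x80,0x0d,0xbc}
#1 dst[0x0a+6] := {0x72,0x2d,0xd8,0x2c,0xe7,0x56}
#2 dst[0x09+3] := {0x5e,0x6c,0x82}
#3 dst[0x0a+2] := {0x56,0x80}
#4 dst[0x14+2] := {0x56,0x80}
query mem[0x14]=0x56, mem[0x17]=0x80, mem[0x0d]=0x2c, mem[0x15]=0x80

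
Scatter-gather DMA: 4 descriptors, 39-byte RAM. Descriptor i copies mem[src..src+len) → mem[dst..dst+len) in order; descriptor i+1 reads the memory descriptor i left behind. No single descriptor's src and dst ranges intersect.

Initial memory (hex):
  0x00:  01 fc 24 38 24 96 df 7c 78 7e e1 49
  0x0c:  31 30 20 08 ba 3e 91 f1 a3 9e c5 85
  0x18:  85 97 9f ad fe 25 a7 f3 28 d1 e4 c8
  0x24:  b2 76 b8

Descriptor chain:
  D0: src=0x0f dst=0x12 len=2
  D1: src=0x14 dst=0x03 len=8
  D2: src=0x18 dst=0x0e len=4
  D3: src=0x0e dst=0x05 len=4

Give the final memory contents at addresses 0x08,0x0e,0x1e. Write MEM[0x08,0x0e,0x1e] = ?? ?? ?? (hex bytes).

MEM[0x08,0x0e,0x1e] = ad 85 a7

D0: mem[0x12..0x13] <- [08 ba]
D1: mem[0x03..0x0a] <- [a3 9e c5 85 85 97 9f ad]
D2: mem[0x0e..0x11] <- [85 97 9f ad]
D3: mem[0x05..0x08] <- [85 97 9f ad]
query mem[0x08]=0xad, mem[0x0e]=0x85, mem[0x1e]=0xa7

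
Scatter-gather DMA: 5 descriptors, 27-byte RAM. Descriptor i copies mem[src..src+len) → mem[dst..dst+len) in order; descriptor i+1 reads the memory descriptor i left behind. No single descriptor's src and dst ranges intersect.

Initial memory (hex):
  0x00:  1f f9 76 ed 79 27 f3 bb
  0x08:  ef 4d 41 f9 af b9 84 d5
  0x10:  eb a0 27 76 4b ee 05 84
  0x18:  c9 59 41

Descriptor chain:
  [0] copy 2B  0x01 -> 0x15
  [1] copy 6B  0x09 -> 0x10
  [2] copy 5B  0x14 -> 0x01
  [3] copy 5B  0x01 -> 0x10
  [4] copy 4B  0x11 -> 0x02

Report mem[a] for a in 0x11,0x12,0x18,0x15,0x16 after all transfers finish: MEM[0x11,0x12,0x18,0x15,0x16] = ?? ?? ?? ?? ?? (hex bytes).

MEM[0x11,0x12,0x18,0x15,0x16] = 84 76 c9 84 76

#0 dst[0x15+2] := {0xf9,0x76}
#1 dst[0x10+6] := {0x4d,0x41,0xf9,0xaf,0xb9,0x84}
#2 dst[0x01+5] := {0xb9,0x84,0x76,0x84,0xc9}
#3 dst[0x10+5] := {0xb9,0x84,0x76,0x84,0xc9}
#4 dst[0x02+4] := {0x84,0x76,0x84,0xc9}
query mem[0x11]=0x84, mem[0x12]=0x76, mem[0x18]=0xc9, mem[0x15]=0x84, mem[0x16]=0x76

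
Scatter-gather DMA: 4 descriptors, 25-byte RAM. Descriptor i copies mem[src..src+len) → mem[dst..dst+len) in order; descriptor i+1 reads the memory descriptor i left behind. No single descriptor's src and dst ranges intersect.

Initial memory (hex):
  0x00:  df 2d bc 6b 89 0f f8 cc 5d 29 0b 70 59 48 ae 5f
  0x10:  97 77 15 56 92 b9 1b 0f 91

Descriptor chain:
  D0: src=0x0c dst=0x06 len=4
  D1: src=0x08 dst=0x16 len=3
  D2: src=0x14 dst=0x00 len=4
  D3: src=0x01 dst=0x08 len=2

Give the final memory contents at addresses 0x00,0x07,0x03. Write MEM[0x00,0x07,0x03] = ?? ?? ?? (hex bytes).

  after D0: wrote 4B at 0x06 = 5948ae5f
  after D1: wrote 3B at 0x16 = ae5f0b
  after D2: wrote 4B at 0x00 = 92b9ae5f
  after D3: wrote 2B at 0x08 = b9ae
query mem[0x00]=0x92, mem[0x07]=0x48, mem[0x03]=0x5f

MEM[0x00,0x07,0x03] = 92 48 5f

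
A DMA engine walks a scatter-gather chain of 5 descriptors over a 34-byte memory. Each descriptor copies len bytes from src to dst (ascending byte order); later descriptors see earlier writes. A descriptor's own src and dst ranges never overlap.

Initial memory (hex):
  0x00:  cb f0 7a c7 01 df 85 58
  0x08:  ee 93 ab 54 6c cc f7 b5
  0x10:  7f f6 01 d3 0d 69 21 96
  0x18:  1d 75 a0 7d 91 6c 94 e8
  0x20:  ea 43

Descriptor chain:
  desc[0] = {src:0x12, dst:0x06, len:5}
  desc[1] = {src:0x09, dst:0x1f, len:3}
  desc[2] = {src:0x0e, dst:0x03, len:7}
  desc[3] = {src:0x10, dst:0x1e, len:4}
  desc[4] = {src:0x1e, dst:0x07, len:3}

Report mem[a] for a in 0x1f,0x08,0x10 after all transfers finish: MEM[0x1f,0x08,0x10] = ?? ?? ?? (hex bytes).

  after D0: wrote 5B at 0x06 = 01d30d6921
  after D1: wrote 3B at 0x1f = 692154
  after D2: wrote 7B at 0x03 = f7b57ff601d30d
  after D3: wrote 4B at 0x1e = 7ff601d3
  after D4: wrote 3B at 0x07 = 7ff601
query mem[0x1f]=0xf6, mem[0x08]=0xf6, mem[0x10]=0x7f

MEM[0x1f,0x08,0x10] = f6 f6 7f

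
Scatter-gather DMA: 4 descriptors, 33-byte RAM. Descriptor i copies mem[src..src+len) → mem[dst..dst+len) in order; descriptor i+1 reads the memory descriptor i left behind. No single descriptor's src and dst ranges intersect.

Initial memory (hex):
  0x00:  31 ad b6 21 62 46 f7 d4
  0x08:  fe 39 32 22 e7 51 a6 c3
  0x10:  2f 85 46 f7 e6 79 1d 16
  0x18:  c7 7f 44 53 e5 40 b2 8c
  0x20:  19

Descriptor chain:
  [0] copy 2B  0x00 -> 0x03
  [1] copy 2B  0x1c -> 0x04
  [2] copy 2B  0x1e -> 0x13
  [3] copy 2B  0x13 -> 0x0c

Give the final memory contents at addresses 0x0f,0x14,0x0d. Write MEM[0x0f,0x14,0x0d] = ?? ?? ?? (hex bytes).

MEM[0x0f,0x14,0x0d] = c3 8c 8c

#0 dst[0x03+2] := {0x31,0xad}
#1 dst[0x04+2] := {0xe5,0x40}
#2 dst[0x13+2] := {0xb2,0x8c}
#3 dst[0x0c+2] := {0xb2,0x8c}
query mem[0x0f]=0xc3, mem[0x14]=0x8c, mem[0x0d]=0x8c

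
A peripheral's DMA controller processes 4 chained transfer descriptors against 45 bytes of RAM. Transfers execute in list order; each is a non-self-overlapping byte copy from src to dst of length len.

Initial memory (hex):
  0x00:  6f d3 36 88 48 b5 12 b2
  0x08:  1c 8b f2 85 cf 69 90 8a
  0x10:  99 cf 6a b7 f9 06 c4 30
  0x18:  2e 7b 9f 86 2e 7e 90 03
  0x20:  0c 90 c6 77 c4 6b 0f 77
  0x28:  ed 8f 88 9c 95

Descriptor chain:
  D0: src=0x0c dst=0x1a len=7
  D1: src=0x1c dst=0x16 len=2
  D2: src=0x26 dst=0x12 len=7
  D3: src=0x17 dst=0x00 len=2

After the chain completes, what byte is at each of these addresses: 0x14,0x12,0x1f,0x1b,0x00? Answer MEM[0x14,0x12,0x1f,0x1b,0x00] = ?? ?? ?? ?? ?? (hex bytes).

  after D0: wrote 7B at 0x1a = cf69908a99cf6a
  after D1: wrote 2B at 0x16 = 908a
  after D2: wrote 7B at 0x12 = 0f77ed8f889c95
  after D3: wrote 2B at 0x00 = 9c95
query mem[0x14]=0xed, mem[0x12]=0x0f, mem[0x1f]=0xcf, mem[0x1b]=0x69, mem[0x00]=0x9c

MEM[0x14,0x12,0x1f,0x1b,0x00] = ed 0f cf 69 9c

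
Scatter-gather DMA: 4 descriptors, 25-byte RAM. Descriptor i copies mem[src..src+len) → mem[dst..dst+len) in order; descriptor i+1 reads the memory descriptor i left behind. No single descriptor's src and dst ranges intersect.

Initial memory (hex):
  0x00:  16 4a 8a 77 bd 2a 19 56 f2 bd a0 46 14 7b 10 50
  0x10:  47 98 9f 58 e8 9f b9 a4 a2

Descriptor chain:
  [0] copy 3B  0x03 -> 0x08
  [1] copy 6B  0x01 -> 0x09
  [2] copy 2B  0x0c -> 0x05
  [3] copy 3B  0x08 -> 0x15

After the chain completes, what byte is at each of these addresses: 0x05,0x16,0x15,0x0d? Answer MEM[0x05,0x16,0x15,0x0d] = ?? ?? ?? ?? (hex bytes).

  after D0: wrote 3B at 0x08 = 77bd2a
  after D1: wrote 6B at 0x09 = 4a8a77bd2a19
  after D2: wrote 2B at 0x05 = bd2a
  after D3: wrote 3B at 0x15 = 774a8a
query mem[0x05]=0xbd, mem[0x16]=0x4a, mem[0x15]=0x77, mem[0x0d]=0x2a

MEM[0x05,0x16,0x15,0x0d] = bd 4a 77 2a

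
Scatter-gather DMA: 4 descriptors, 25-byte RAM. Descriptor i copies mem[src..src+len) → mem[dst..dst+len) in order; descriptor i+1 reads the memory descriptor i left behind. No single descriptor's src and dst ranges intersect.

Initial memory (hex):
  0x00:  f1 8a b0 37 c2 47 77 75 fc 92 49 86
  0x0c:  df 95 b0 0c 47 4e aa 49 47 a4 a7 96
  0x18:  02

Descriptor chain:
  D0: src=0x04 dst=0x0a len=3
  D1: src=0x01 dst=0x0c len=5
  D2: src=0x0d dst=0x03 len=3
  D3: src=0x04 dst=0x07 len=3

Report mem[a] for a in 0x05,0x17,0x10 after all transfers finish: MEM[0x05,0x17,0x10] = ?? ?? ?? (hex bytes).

D0: mem[0x0a..0x0c] <- [c2 47 77]
D1: mem[0x0c..0x10] <- [8a b0 37 c2 47]
D2: mem[0x03..0x05] <- [b0 37 c2]
D3: mem[0x07..0x09] <- [37 c2 77]
query mem[0x05]=0xc2, mem[0x17]=0x96, mem[0x10]=0x47

MEM[0x05,0x17,0x10] = c2 96 47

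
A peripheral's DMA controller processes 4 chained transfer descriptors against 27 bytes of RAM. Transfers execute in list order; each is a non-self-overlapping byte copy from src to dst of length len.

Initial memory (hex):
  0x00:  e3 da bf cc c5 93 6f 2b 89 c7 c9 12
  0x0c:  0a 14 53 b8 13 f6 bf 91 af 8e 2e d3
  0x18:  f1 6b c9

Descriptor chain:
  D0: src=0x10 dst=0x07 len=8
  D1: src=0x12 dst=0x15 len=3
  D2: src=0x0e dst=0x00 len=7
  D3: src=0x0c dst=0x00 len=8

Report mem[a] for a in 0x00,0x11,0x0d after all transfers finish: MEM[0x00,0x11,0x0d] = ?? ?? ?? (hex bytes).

MEM[0x00,0x11,0x0d] = 8e f6 2e

#0 dst[0x07+8] := {0x13,0xf6,0xbf,0x91,0xaf,0x8e,0x2e,0xd3}
#1 dst[0x15+3] := {0xbf,0x91,0xaf}
#2 dst[0x00+7] := {0xd3,0xb8,0x13,0xf6,0xbf,0x91,0xaf}
#3 dst[0x00+8] := {0x8e,0x2e,0xd3,0xb8,0x13,0xf6,0xbf,0x91}
query mem[0x00]=0x8e, mem[0x11]=0xf6, mem[0x0d]=0x2e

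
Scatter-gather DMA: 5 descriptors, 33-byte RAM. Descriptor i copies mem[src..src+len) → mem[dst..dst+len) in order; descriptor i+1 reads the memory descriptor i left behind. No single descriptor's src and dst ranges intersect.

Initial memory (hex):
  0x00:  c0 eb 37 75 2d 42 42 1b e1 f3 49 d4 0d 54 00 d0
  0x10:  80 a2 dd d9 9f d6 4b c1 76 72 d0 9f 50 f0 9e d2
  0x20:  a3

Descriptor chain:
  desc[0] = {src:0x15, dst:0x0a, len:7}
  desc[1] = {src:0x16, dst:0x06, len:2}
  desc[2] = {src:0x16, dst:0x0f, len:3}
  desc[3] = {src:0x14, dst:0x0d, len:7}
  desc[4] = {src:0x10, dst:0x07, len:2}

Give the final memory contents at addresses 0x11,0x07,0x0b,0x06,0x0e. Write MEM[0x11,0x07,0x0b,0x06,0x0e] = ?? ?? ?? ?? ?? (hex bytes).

[0] 0x15->0x0a len=7 : d6 4b c1 76 72 d0 9f
[1] 0x16->0x06 len=2 : 4b c1
[2] 0x16->0x0f len=3 : 4b c1 76
[3] 0x14->0x0d len=7 : 9f d6 4b c1 76 72 d0
[4] 0x10->0x07 len=2 : c1 76
query mem[0x11]=0x76, mem[0x07]=0xc1, mem[0x0b]=0x4b, mem[0x06]=0x4b, mem[0x0e]=0xd6

MEM[0x11,0x07,0x0b,0x06,0x0e] = 76 c1 4b 4b d6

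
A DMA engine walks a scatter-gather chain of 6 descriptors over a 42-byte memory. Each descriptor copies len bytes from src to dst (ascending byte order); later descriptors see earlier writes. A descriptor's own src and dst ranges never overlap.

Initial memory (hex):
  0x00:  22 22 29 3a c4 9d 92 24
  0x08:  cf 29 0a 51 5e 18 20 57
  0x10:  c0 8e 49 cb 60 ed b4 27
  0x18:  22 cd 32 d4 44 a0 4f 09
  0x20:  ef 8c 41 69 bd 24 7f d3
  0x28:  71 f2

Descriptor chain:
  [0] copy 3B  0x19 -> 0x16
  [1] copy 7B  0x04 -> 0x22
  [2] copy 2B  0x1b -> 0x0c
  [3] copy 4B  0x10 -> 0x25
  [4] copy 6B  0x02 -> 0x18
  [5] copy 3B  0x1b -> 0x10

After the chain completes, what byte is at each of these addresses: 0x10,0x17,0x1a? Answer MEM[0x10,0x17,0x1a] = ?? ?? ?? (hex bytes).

#0 dst[0x16+3] := {0xcd,0x32,0xd4}
#1 dst[0x22+7] := {0xc4,0x9d,0x92,0x24,0xcf,0x29,0x0a}
#2 dst[0x0c+2] := {0xd4,0x44}
#3 dst[0x25+4] := {0xc0,0x8e,0x49,0xcb}
#4 dst[0x18+6] := {0x29,0x3a,0xc4,0x9d,0x92,0x24}
#5 dst[0x10+3] := {0x9d,0x92,0x24}
query mem[0x10]=0x9d, mem[0x17]=0x32, mem[0x1a]=0xc4

MEM[0x10,0x17,0x1a] = 9d 32 c4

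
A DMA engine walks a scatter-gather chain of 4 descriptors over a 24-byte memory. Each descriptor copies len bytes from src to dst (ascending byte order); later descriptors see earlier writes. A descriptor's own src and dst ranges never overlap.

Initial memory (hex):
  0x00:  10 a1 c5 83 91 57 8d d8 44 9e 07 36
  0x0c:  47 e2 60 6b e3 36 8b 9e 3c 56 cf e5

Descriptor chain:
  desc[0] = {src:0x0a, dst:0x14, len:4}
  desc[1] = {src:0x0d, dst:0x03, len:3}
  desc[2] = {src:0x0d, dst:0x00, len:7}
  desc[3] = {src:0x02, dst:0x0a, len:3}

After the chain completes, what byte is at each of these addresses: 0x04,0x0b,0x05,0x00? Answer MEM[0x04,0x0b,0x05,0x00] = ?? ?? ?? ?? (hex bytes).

#0 dst[0x14+4] := {0x07,0x36,0x47,0xe2}
#1 dst[0x03+3] := {0xe2,0x60,0x6b}
#2 dst[0x00+7] := {0xe2,0x60,0x6b,0xe3,0x36,0x8b,0x9e}
#3 dst[0x0a+3] := {0x6b,0xe3,0x36}
query mem[0x04]=0x36, mem[0x0b]=0xe3, mem[0x05]=0x8b, mem[0x00]=0xe2

MEM[0x04,0x0b,0x05,0x00] = 36 e3 8b e2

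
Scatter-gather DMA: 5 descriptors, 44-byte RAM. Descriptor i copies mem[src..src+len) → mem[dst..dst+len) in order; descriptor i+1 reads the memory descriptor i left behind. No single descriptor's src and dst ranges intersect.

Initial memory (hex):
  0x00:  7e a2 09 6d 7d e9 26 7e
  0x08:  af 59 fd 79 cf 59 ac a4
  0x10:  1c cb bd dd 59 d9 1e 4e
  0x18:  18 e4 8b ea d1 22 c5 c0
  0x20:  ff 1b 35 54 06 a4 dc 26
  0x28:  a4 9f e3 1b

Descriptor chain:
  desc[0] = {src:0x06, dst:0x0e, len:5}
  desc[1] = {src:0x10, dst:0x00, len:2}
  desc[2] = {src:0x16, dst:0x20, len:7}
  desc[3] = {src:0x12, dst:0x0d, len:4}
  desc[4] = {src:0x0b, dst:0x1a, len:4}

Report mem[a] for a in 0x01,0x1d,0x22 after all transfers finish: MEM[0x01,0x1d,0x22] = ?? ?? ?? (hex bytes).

D0: mem[0x0e..0x12] <- [26 7e af 59 fd]
D1: mem[0x00..0x01] <- [af 59]
D2: mem[0x20..0x26] <- [1e 4e 18 e4 8b ea d1]
D3: mem[0x0d..0x10] <- [fd dd 59 d9]
D4: mem[0x1a..0x1d] <- [79 cf fd dd]
query mem[0x01]=0x59, mem[0x1d]=0xdd, mem[0x22]=0x18

MEM[0x01,0x1d,0x22] = 59 dd 18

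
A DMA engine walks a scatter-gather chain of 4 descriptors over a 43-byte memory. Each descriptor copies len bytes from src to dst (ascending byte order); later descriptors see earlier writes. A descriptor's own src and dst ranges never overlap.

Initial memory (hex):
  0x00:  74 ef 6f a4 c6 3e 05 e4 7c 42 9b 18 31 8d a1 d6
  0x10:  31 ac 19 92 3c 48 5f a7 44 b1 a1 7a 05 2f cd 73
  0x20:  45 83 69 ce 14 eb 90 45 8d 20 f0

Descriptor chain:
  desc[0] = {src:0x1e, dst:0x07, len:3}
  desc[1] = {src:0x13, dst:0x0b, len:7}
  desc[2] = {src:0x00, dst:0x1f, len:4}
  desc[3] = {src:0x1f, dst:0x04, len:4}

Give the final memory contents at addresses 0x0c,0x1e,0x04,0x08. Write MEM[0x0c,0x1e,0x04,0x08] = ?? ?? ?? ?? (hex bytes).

  after D0: wrote 3B at 0x07 = cd7345
  after D1: wrote 7B at 0x0b = 923c485fa744b1
  after D2: wrote 4B at 0x1f = 74ef6fa4
  after D3: wrote 4B at 0x04 = 74ef6fa4
query mem[0x0c]=0x3c, mem[0x1e]=0xcd, mem[0x04]=0x74, mem[0x08]=0x73

MEM[0x0c,0x1e,0x04,0x08] = 3c cd 74 73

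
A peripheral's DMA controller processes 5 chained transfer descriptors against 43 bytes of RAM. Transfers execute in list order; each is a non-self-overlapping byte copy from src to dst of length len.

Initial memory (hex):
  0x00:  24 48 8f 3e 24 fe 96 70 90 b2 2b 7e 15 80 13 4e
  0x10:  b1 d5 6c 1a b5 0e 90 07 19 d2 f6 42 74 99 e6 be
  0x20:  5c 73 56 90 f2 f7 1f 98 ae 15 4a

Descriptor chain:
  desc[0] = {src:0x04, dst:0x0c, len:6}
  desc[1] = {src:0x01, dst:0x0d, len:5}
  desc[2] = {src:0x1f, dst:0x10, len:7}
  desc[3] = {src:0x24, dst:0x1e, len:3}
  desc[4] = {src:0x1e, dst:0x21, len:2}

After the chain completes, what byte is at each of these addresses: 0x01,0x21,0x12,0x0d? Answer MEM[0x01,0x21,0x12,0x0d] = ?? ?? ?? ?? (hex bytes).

[0] 0x04->0x0c len=6 : 24 fe 96 70 90 b2
[1] 0x01->0x0d len=5 : 48 8f 3e 24 fe
[2] 0x1f->0x10 len=7 : be 5c 73 56 90 f2 f7
[3] 0x24->0x1e len=3 : f2 f7 1f
[4] 0x1e->0x21 len=2 : f2 f7
query mem[0x01]=0x48, mem[0x21]=0xf2, mem[0x12]=0x73, mem[0x0d]=0x48

MEM[0x01,0x21,0x12,0x0d] = 48 f2 73 48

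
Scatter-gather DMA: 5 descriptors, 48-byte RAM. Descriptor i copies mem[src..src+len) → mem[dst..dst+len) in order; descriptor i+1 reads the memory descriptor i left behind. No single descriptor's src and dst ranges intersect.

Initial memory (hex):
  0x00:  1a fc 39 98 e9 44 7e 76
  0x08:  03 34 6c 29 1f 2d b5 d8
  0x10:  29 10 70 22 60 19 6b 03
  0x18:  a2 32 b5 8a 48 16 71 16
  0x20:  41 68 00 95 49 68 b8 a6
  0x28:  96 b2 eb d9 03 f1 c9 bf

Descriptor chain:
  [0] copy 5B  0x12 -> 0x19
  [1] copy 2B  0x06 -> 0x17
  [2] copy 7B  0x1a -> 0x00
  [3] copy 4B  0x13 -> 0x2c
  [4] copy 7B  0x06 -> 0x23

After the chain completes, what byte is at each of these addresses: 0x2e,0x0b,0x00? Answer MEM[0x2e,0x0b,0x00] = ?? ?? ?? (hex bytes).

D0: mem[0x19..0x1d] <- [70 22 60 19 6b]
D1: mem[0x17..0x18] <- [7e 76]
D2: mem[0x00..0x06] <- [22 60 19 6b 71 16 41]
D3: mem[0x2c..0x2f] <- [22 60 19 6b]
D4: mem[0x23..0x29] <- [41 76 03 34 6c 29 1f]
query mem[0x2e]=0x19, mem[0x0b]=0x29, mem[0x00]=0x22

MEM[0x2e,0x0b,0x00] = 19 29 22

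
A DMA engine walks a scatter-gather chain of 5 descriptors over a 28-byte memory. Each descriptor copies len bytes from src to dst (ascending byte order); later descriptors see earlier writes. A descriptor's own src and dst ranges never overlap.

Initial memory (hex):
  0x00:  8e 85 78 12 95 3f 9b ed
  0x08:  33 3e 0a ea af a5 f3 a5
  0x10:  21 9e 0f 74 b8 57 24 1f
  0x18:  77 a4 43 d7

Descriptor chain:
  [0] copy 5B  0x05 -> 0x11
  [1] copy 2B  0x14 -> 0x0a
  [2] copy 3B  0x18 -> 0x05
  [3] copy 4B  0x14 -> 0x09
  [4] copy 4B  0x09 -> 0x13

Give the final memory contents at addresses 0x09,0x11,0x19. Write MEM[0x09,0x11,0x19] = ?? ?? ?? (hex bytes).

MEM[0x09,0x11,0x19] = 33 3f a4

D0: mem[0x11..0x15] <- [3f 9b ed 33 3e]
D1: mem[0x0a..0x0b] <- [33 3e]
D2: mem[0x05..0x07] <- [77 a4 43]
D3: mem[0x09..0x0c] <- [33 3e 24 1f]
D4: mem[0x13..0x16] <- [33 3e 24 1f]
query mem[0x09]=0x33, mem[0x11]=0x3f, mem[0x19]=0xa4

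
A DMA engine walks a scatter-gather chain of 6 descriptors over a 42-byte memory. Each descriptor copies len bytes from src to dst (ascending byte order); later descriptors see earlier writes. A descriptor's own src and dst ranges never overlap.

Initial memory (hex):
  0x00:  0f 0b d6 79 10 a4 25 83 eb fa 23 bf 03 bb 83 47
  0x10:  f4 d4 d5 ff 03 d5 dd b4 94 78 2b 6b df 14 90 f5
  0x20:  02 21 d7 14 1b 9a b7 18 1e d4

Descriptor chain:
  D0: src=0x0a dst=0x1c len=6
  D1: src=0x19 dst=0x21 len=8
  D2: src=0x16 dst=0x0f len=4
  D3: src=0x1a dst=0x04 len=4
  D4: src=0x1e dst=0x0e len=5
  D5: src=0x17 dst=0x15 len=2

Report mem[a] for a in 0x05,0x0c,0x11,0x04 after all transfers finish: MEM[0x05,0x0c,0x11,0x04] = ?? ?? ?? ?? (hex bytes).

MEM[0x05,0x0c,0x11,0x04] = 6b 03 78 2b

  after D0: wrote 6B at 0x1c = 23bf03bb8347
  after D1: wrote 8B at 0x21 = 782b6b23bf03bb83
  after D2: wrote 4B at 0x0f = ddb49478
  after D3: wrote 4B at 0x04 = 2b6b23bf
  after D4: wrote 5B at 0x0e = 03bb83782b
  after D5: wrote 2B at 0x15 = b494
query mem[0x05]=0x6b, mem[0x0c]=0x03, mem[0x11]=0x78, mem[0x04]=0x2b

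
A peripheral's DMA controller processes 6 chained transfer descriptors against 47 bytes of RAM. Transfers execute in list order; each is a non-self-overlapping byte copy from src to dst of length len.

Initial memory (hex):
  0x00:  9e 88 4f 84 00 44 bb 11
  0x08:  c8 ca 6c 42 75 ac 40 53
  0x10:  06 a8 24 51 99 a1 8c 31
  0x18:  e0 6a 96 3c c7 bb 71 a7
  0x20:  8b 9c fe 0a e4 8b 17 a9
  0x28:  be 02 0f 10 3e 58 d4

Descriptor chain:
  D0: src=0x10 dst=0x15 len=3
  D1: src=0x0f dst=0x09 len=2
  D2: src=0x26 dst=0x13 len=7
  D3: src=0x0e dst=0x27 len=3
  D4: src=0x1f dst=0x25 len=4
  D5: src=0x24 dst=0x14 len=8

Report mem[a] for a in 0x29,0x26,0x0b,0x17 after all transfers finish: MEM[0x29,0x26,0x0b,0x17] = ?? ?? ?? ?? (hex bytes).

#0 dst[0x15+3] := {0x06,0xa8,0x24}
#1 dst[0x09+2] := {0x53,0x06}
#2 dst[0x13+7] := {0x17,0xa9,0xbe,0x02,0x0f,0x10,0x3e}
#3 dst[0x27+3] := {0x40,0x53,0x06}
#4 dst[0x25+4] := {0xa7,0x8b,0x9c,0xfe}
#5 dst[0x14+8] := {0xe4,0xa7,0x8b,0x9c,0xfe,0x06,0x0f,0x10}
query mem[0x29]=0x06, mem[0x26]=0x8b, mem[0x0b]=0x42, mem[0x17]=0x9c

MEM[0x29,0x26,0x0b,0x17] = 06 8b 42 9c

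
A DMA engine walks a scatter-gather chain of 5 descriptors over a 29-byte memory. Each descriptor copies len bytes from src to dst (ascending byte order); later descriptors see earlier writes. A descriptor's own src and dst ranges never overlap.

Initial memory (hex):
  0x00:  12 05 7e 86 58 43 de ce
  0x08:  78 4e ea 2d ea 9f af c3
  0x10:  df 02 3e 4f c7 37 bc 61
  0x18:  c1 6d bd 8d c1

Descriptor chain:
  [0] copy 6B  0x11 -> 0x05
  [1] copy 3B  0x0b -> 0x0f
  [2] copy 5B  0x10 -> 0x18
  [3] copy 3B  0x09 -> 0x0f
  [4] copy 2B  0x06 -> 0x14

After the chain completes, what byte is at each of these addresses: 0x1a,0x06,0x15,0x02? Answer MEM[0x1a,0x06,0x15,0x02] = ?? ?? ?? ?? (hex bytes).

MEM[0x1a,0x06,0x15,0x02] = 3e 3e 4f 7e

#0 dst[0x05+6] := {0x02,0x3e,0x4f,0xc7,0x37,0xbc}
#1 dst[0x0f+3] := {0x2d,0xea,0x9f}
#2 dst[0x18+5] := {0xea,0x9f,0x3e,0x4f,0xc7}
#3 dst[0x0f+3] := {0x37,0xbc,0x2d}
#4 dst[0x14+2] := {0x3e,0x4f}
query mem[0x1a]=0x3e, mem[0x06]=0x3e, mem[0x15]=0x4f, mem[0x02]=0x7e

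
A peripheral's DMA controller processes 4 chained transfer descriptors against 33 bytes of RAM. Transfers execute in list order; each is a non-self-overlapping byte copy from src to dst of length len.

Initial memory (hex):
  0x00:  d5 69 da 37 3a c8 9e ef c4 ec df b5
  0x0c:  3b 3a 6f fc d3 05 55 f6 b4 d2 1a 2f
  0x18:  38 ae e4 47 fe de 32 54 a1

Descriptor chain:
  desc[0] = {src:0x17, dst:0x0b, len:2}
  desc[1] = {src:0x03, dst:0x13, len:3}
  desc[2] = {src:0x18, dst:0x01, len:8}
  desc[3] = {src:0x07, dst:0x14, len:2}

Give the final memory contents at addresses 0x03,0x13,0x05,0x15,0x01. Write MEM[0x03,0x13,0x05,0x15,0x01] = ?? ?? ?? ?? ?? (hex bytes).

  after D0: wrote 2B at 0x0b = 2f38
  after D1: wrote 3B at 0x13 = 373ac8
  after D2: wrote 8B at 0x01 = 38aee447fede3254
  after D3: wrote 2B at 0x14 = 3254
query mem[0x03]=0xe4, mem[0x13]=0x37, mem[0x05]=0xfe, mem[0x15]=0x54, mem[0x01]=0x38

MEM[0x03,0x13,0x05,0x15,0x01] = e4 37 fe 54 38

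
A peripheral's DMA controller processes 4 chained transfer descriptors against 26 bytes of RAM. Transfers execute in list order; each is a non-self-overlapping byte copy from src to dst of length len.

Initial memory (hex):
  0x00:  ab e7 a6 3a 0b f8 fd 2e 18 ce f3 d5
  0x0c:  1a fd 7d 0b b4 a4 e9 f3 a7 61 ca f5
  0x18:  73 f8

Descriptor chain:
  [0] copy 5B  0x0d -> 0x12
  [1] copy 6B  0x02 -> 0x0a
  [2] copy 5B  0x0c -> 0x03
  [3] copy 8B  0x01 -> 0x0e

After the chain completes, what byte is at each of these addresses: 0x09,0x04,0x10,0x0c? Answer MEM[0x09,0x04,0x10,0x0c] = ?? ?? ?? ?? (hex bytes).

MEM[0x09,0x04,0x10,0x0c] = ce f8 0b 0b

  after D0: wrote 5B at 0x12 = fd7d0bb4a4
  after D1: wrote 6B at 0x0a = a63a0bf8fd2e
  after D2: wrote 5B at 0x03 = 0bf8fd2eb4
  after D3: wrote 8B at 0x0e = e7a60bf8fd2eb418
query mem[0x09]=0xce, mem[0x04]=0xf8, mem[0x10]=0x0b, mem[0x0c]=0x0b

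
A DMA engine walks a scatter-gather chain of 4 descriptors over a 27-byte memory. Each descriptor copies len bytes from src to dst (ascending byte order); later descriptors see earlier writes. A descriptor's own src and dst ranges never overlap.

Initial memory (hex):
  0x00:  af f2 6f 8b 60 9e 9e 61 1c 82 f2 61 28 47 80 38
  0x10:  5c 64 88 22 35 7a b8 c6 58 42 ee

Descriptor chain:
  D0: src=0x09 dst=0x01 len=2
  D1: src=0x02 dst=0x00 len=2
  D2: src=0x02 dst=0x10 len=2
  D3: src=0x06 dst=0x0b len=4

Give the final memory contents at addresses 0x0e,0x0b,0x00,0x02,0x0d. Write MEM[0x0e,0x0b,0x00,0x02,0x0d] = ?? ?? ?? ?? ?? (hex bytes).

MEM[0x0e,0x0b,0x00,0x02,0x0d] = 82 9e f2 f2 1c

[0] 0x09->0x01 len=2 : 82 f2
[1] 0x02->0x00 len=2 : f2 8b
[2] 0x02->0x10 len=2 : f2 8b
[3] 0x06->0x0b len=4 : 9e 61 1c 82
query mem[0x0e]=0x82, mem[0x0b]=0x9e, mem[0x00]=0xf2, mem[0x02]=0xf2, mem[0x0d]=0x1c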